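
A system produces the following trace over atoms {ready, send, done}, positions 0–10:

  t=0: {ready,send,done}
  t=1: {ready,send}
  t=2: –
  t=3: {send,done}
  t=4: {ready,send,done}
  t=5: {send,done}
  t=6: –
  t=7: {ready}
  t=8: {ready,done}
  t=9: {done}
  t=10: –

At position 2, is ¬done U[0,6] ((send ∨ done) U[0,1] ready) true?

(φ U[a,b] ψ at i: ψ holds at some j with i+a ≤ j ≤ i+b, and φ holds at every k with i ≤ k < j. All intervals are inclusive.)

Holds

Need some j in [2,8] with ((send ∨ done) U[0,1] ready), and ¬done at every k in [2,j-1].
  j=2: ((send ∨ done) U[0,1] ready) — fails.
  j=3: ((send ∨ done) U[0,1] ready) holds; ¬done holds at every k in [2,2] → satisfied.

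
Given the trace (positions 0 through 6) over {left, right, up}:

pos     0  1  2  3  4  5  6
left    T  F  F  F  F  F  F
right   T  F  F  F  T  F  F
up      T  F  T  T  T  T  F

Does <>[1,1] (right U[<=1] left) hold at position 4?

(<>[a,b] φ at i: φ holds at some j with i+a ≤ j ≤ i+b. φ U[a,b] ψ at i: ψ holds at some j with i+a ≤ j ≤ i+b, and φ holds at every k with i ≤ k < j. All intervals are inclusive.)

Does not hold

Check (right U[<=1] left) at each j in [5,5]:
  j=5: fails
No position in the window satisfies it → formula fails.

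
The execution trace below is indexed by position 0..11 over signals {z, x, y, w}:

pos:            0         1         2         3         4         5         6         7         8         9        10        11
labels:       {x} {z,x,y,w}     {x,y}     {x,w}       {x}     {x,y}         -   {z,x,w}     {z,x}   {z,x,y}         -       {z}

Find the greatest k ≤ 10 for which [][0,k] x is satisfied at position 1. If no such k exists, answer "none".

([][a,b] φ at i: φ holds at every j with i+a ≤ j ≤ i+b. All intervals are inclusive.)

4

x must hold from j=1 onward; find where it first fails.
  j=1: holds
  j=2: holds
  j=3: holds
  j=4: holds
  j=5: holds
  j=6: fails
Holds on [1,5], so largest k = 4.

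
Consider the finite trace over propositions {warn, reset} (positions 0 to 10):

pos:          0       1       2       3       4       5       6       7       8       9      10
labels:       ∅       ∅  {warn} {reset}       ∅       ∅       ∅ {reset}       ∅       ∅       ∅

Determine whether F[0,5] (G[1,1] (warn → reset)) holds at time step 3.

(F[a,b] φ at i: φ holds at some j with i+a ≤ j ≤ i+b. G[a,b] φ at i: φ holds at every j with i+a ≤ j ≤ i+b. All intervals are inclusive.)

Check G[1,1] (warn → reset) at each j in [3,8]:
  j=3: holds on [4,4]
  j=4: holds on [5,5]
  j=5: holds on [6,6]
  j=6: holds on [7,7]
  j=7: holds on [8,8]
  j=8: holds on [9,9]
Found at j=3 → formula holds.

True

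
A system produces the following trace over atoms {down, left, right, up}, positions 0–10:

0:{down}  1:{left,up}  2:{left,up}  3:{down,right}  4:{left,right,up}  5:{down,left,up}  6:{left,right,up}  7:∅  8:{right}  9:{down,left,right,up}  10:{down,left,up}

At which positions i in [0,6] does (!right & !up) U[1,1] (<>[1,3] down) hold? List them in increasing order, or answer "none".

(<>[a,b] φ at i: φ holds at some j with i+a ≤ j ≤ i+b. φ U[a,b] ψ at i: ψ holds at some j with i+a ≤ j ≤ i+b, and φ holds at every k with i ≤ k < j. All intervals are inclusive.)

0

Evaluate at each i in [0,6]:
  i=0: ✓ (rhs at j=1; lhs holds on [0,0])
  i=1: ✗ (lhs fails at k=1 before rhs at j=2)
  i=2: ✗ (lhs fails at k=2 before rhs at j=3)
  i=3: ✗ (lhs fails at k=3 before rhs at j=4)
  i=4: ✗ (no rhs in [5,5])
  i=5: ✗ (lhs fails at k=5 before rhs at j=6)
  i=6: ✗ (lhs fails at k=6 before rhs at j=7)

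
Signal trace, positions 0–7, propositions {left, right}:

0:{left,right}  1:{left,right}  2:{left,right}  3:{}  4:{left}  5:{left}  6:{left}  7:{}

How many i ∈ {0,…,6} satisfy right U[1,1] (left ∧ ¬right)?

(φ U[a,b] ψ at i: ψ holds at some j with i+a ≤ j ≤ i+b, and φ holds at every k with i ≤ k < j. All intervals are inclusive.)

0

Evaluate at each i in [0,6]:
  i=0: ✗ (no rhs in [1,1])
  i=1: ✗ (no rhs in [2,2])
  i=2: ✗ (no rhs in [3,3])
  i=3: ✗ (lhs fails at k=3 before rhs at j=4)
  i=4: ✗ (lhs fails at k=4 before rhs at j=5)
  i=5: ✗ (lhs fails at k=5 before rhs at j=6)
  i=6: ✗ (no rhs in [7,7])
Positions where it holds: {} → 0.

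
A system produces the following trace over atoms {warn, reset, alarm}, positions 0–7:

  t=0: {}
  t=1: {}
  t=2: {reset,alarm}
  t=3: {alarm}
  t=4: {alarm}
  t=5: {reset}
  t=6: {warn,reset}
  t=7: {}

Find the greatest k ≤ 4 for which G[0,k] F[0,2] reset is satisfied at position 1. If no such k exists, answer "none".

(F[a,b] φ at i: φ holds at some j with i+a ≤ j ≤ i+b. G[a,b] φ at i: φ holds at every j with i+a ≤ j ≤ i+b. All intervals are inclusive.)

4

F[0,2] reset must hold from j=1 onward; find where it first fails.
  j=1: holds
  j=2: holds
  j=3: holds
  j=4: holds
  j=5: holds
Holds through j=5; largest k = 4.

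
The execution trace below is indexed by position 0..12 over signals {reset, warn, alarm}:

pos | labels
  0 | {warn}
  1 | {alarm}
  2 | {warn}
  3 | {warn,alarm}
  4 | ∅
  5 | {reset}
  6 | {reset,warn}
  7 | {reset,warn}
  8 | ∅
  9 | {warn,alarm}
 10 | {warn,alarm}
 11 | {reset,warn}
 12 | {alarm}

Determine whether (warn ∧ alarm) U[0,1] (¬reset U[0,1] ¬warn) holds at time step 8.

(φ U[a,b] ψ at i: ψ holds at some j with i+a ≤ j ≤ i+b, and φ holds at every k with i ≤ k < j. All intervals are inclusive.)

Holds

Need some j in [8,9] with (¬reset U[0,1] ¬warn), and (warn ∧ alarm) at every k in [8,j-1].
  j=8: (¬reset U[0,1] ¬warn) holds; no prefix to check → satisfied.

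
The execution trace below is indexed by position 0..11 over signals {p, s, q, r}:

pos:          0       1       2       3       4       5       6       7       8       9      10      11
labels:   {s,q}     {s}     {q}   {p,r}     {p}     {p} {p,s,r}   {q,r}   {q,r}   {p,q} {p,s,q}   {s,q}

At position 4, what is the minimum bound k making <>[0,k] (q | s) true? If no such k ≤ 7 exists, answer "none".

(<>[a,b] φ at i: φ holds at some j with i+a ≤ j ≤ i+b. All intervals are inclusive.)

Scan j = 4,5,… for (q | s):
  j=4: fails
  j=5: fails
  j=6: holds
First hit at j=6, so smallest k = 6-4 = 2.

2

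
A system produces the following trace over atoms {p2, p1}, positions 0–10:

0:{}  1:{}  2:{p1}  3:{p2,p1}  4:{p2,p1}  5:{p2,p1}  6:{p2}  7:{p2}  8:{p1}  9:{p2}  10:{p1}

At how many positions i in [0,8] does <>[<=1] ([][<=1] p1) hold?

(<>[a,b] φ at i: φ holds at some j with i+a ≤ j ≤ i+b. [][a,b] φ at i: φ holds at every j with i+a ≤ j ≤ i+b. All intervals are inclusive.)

Evaluate at each i in [0,8]:
  i=0: ✗ (none in [0,1])
  i=1: ✓ (witness j=2)
  i=2: ✓ (witness j=2)
  i=3: ✓ (witness j=3)
  i=4: ✓ (witness j=4)
  i=5: ✗ (none in [5,6])
  i=6: ✗ (none in [6,7])
  i=7: ✗ (none in [7,8])
  i=8: ✗ (none in [8,9])
Positions where it holds: {1, 2, 3, 4} → 4.

4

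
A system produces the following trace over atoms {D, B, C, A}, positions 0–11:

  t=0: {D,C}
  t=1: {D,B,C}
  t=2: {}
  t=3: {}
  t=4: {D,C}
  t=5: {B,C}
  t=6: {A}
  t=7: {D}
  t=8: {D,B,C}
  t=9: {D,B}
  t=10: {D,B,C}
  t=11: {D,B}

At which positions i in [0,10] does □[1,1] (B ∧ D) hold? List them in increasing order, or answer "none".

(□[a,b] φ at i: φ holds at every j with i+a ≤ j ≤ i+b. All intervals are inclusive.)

0, 7, 8, 9, 10

Evaluate at each i in [0,10]:
  i=0: ✓ (all of [1,1])
  i=1: ✗ (fails at j=2)
  i=2: ✗ (fails at j=3)
  i=3: ✗ (fails at j=4)
  i=4: ✗ (fails at j=5)
  i=5: ✗ (fails at j=6)
  i=6: ✗ (fails at j=7)
  i=7: ✓ (all of [8,8])
  i=8: ✓ (all of [9,9])
  i=9: ✓ (all of [10,10])
  i=10: ✓ (all of [11,11])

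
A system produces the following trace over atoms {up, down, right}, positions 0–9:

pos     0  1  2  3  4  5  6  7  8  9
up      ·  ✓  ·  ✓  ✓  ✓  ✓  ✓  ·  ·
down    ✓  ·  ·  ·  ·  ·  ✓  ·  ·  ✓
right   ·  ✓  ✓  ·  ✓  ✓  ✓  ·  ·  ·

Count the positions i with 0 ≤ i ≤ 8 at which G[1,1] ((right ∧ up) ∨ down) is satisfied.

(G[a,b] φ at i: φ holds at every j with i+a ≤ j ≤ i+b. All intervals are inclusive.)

Evaluate at each i in [0,8]:
  i=0: ✓ (all of [1,1])
  i=1: ✗ (fails at j=2)
  i=2: ✗ (fails at j=3)
  i=3: ✓ (all of [4,4])
  i=4: ✓ (all of [5,5])
  i=5: ✓ (all of [6,6])
  i=6: ✗ (fails at j=7)
  i=7: ✗ (fails at j=8)
  i=8: ✓ (all of [9,9])
Positions where it holds: {0, 3, 4, 5, 8} → 5.

5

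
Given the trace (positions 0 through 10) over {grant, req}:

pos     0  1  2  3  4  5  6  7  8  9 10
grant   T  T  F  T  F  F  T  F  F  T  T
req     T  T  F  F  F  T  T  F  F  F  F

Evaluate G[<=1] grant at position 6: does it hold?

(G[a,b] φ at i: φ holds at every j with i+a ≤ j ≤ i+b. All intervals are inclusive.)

No

Check grant at every j in [6,7]:
  j=6: true
  j=7: false
Fails at j=7 → formula fails.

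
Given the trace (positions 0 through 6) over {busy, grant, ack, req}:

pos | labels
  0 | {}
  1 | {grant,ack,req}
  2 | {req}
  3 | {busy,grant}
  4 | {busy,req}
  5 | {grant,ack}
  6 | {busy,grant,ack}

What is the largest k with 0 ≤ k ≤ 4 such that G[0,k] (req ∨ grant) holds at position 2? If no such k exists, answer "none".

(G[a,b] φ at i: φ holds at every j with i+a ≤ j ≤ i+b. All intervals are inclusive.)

(req ∨ grant) must hold from j=2 onward; find where it first fails.
  j=2: holds
  j=3: holds
  j=4: holds
  j=5: holds
  j=6: holds
Holds through j=6; largest k = 4.

4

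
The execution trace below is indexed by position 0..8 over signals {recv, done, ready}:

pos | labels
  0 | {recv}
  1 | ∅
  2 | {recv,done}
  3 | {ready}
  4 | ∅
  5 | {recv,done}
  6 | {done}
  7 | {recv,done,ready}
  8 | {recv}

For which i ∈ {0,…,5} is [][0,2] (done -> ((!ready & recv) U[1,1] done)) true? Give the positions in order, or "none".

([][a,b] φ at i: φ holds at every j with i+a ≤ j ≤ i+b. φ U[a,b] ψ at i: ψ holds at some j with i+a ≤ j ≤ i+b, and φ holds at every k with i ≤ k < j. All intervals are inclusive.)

Evaluate at each i in [0,5]:
  i=0: ✗ (fails at j=2)
  i=1: ✗ (fails at j=2)
  i=2: ✗ (fails at j=2)
  i=3: ✓ (all of [3,5])
  i=4: ✗ (fails at j=6)
  i=5: ✗ (fails at j=6)

3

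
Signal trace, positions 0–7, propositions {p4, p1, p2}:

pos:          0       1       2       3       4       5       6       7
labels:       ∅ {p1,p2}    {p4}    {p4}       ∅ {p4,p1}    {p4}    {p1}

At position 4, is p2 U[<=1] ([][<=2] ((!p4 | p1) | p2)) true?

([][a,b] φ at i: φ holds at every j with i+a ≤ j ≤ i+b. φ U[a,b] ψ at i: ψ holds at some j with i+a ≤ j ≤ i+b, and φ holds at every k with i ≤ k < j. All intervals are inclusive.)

Does not hold

Need some j in [4,5] with [][<=2] ((!p4 | p1) | p2), and p2 at every k in [4,j-1].
  j=4: [][<=2] ((!p4 | p1) | p2) — fails at 6.
  j=5: [][<=2] ((!p4 | p1) | p2) — fails at 6.
No j in the window works → until fails.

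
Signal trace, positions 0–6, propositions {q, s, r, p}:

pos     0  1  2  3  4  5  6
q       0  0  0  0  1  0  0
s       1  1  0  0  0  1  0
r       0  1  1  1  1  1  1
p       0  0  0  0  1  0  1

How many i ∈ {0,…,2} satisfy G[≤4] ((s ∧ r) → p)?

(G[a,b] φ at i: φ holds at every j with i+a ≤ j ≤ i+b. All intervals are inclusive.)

0

Evaluate at each i in [0,2]:
  i=0: ✗ (fails at j=1)
  i=1: ✗ (fails at j=1)
  i=2: ✗ (fails at j=5)
Positions where it holds: {} → 0.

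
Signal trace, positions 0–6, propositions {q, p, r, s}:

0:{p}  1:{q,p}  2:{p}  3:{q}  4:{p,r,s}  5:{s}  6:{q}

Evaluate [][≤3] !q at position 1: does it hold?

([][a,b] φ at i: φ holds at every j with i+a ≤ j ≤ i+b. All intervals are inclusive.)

No

Check !q at every j in [1,4]:
  j=1: false
  j=2: true
  j=3: false
  j=4: true
Fails at j=1 → formula fails.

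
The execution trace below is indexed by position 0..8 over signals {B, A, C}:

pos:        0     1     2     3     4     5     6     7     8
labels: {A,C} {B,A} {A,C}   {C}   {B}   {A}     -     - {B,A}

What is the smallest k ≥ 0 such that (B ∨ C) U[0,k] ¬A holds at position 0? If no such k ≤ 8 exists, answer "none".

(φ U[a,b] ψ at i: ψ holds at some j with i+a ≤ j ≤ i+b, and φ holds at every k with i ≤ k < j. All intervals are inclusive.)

Need earliest j ≥ 0 with ¬A, and (B ∨ C) at every k in [0,j-1].
  j=0: rhs fails.
  j=1: rhs fails.
  j=2: rhs fails.
  j=3: rhs holds; lhs holds on [0,2]. k = 3.

3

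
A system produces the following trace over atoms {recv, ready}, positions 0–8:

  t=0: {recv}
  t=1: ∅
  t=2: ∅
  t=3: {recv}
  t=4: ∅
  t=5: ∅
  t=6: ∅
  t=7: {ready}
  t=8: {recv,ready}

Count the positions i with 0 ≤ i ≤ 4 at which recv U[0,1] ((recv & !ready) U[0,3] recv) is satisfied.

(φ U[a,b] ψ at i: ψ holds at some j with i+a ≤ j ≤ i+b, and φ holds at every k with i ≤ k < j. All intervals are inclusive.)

Evaluate at each i in [0,4]:
  i=0: ✓ (rhs at j=0)
  i=1: ✗ (no rhs in [1,2])
  i=2: ✗ (lhs fails at k=2 before rhs at j=3)
  i=3: ✓ (rhs at j=3)
  i=4: ✗ (no rhs in [4,5])
Positions where it holds: {0, 3} → 2.

2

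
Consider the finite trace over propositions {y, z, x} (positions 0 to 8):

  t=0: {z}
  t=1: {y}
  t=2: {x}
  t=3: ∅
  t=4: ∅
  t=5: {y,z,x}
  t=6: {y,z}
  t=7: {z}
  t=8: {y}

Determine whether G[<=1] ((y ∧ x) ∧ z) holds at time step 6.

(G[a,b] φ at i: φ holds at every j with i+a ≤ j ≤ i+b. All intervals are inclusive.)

Check ((y ∧ x) ∧ z) at every j in [6,7]:
  j=6: false
  j=7: false
Fails at j=6 → formula fails.

False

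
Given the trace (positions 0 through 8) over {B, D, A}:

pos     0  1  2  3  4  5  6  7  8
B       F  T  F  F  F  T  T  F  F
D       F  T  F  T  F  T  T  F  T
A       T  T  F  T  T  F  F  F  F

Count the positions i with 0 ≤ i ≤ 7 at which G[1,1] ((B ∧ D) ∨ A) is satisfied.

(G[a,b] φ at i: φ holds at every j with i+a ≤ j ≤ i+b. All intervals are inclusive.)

Evaluate at each i in [0,7]:
  i=0: ✓ (all of [1,1])
  i=1: ✗ (fails at j=2)
  i=2: ✓ (all of [3,3])
  i=3: ✓ (all of [4,4])
  i=4: ✓ (all of [5,5])
  i=5: ✓ (all of [6,6])
  i=6: ✗ (fails at j=7)
  i=7: ✗ (fails at j=8)
Positions where it holds: {0, 2, 3, 4, 5} → 5.

5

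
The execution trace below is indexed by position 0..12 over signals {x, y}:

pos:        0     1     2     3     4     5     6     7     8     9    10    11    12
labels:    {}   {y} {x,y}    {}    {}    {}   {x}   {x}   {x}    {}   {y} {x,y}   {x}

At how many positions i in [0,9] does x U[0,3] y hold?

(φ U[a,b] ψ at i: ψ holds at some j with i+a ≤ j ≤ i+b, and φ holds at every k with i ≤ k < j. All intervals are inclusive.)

Evaluate at each i in [0,9]:
  i=0: ✗ (lhs fails at k=0 before rhs at j=1)
  i=1: ✓ (rhs at j=1)
  i=2: ✓ (rhs at j=2)
  i=3: ✗ (no rhs in [3,6])
  i=4: ✗ (no rhs in [4,7])
  i=5: ✗ (no rhs in [5,8])
  i=6: ✗ (no rhs in [6,9])
  i=7: ✗ (lhs fails at k=9 before rhs at j=10)
  i=8: ✗ (lhs fails at k=9 before rhs at j=10)
  i=9: ✗ (lhs fails at k=9 before rhs at j=10)
Positions where it holds: {1, 2} → 2.

2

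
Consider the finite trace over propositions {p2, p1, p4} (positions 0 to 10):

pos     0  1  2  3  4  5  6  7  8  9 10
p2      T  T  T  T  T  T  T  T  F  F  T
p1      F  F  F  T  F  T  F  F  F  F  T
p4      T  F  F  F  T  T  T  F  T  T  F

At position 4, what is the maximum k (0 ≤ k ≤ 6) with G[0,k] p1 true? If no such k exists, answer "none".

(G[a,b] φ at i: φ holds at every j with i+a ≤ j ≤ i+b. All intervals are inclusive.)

none

p1 must hold from j=4 onward; find where it first fails.
  j=4: fails → no k works.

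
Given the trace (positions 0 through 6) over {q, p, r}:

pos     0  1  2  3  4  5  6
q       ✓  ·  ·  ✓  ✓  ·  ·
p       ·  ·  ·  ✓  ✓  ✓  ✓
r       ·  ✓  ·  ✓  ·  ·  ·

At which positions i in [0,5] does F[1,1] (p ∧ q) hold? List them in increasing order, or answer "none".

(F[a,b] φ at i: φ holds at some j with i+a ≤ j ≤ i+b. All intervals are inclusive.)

2, 3

Evaluate at each i in [0,5]:
  i=0: ✗ (none in [1,1])
  i=1: ✗ (none in [2,2])
  i=2: ✓ (witness j=3)
  i=3: ✓ (witness j=4)
  i=4: ✗ (none in [5,5])
  i=5: ✗ (none in [6,6])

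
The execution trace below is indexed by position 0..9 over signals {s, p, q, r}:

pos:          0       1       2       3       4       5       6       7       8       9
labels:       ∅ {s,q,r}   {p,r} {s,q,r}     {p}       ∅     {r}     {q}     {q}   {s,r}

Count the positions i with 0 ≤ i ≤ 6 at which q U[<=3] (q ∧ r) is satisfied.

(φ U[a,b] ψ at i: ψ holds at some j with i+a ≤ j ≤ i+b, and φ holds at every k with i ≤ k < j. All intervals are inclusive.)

Evaluate at each i in [0,6]:
  i=0: ✗ (lhs fails at k=0 before rhs at j=1)
  i=1: ✓ (rhs at j=1)
  i=2: ✗ (lhs fails at k=2 before rhs at j=3)
  i=3: ✓ (rhs at j=3)
  i=4: ✗ (no rhs in [4,7])
  i=5: ✗ (no rhs in [5,8])
  i=6: ✗ (no rhs in [6,9])
Positions where it holds: {1, 3} → 2.

2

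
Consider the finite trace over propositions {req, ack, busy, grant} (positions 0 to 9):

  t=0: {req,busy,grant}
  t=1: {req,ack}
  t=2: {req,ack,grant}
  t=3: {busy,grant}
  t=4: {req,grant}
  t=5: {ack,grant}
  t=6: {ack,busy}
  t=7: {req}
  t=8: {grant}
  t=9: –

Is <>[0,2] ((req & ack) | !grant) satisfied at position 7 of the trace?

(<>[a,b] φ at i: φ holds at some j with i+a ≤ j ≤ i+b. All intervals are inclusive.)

True

Check ((req & ack) | !grant) at each j in [7,9]:
  j=7: true
  j=8: false
  j=9: true
Found at j=7 → formula holds.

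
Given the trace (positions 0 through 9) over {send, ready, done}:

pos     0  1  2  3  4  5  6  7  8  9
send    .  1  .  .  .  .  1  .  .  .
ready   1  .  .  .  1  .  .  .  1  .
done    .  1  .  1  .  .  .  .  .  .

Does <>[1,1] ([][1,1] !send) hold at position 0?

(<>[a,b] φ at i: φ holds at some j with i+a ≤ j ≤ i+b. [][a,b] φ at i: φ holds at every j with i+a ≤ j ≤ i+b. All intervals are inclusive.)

Check [][1,1] !send at each j in [1,1]:
  j=1: holds on [2,2]
Found at j=1 → formula holds.

Holds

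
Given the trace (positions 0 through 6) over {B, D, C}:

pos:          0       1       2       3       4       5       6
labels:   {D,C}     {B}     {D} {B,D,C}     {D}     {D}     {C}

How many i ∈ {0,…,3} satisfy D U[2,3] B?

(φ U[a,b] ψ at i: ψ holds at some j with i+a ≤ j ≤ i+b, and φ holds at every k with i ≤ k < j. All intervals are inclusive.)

Evaluate at each i in [0,3]:
  i=0: ✗ (lhs fails at k=1 before rhs at j=3)
  i=1: ✗ (lhs fails at k=1 before rhs at j=3)
  i=2: ✗ (no rhs in [4,5])
  i=3: ✗ (no rhs in [5,6])
Positions where it holds: {} → 0.

0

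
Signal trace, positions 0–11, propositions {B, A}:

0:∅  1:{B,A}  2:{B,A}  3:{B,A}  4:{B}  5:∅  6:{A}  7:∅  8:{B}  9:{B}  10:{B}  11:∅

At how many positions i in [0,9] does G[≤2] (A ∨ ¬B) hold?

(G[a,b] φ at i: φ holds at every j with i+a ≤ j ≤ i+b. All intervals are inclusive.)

3

Evaluate at each i in [0,9]:
  i=0: ✓ (all of [0,2])
  i=1: ✓ (all of [1,3])
  i=2: ✗ (fails at j=4)
  i=3: ✗ (fails at j=4)
  i=4: ✗ (fails at j=4)
  i=5: ✓ (all of [5,7])
  i=6: ✗ (fails at j=8)
  i=7: ✗ (fails at j=8)
  i=8: ✗ (fails at j=8)
  i=9: ✗ (fails at j=9)
Positions where it holds: {0, 1, 5} → 3.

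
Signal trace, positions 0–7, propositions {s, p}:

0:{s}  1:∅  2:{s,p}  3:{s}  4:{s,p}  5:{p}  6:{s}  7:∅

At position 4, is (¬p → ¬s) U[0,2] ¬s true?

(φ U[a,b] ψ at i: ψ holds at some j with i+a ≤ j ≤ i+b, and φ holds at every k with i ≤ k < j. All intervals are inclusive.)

Need some j in [4,6] with ¬s, and (¬p → ¬s) at every k in [4,j-1].
  j=4: ¬s false.
  j=5: ¬s holds; (¬p → ¬s) holds at every k in [4,4] → satisfied.

Yes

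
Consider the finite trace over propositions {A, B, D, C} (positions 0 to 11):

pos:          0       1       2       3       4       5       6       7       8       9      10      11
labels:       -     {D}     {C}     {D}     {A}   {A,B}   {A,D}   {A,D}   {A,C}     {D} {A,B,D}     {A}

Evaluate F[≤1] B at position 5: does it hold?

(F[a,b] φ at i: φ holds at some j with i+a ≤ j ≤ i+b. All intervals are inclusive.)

Check B at each j in [5,6]:
  j=5: true
  j=6: false
Found at j=5 → formula holds.

Yes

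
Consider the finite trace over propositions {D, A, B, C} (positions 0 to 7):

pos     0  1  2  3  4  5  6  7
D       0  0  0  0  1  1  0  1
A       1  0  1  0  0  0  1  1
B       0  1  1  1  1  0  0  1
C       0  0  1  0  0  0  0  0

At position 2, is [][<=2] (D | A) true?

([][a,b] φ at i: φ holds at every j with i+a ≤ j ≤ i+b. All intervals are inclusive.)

False

Check (D | A) at every j in [2,4]:
  j=2: true
  j=3: false
  j=4: true
Fails at j=3 → formula fails.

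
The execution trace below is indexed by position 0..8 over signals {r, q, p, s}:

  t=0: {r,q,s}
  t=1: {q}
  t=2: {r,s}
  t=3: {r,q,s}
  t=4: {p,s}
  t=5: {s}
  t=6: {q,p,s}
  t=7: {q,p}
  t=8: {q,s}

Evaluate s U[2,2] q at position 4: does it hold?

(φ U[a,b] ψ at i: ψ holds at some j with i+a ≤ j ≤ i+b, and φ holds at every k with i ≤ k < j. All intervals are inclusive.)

Need some j in [6,6] with q, and s at every k in [4,j-1].
  j=6: q holds; s holds at every k in [4,5] → satisfied.

Yes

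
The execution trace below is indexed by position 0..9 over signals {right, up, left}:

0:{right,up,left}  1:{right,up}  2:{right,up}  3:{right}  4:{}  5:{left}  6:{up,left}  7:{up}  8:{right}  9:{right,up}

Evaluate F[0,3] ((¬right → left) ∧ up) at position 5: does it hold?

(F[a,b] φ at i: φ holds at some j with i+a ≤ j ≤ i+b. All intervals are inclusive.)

Yes

Check ((¬right → left) ∧ up) at each j in [5,8]:
  j=5: false
  j=6: true
  j=7: false
  j=8: false
Found at j=6 → formula holds.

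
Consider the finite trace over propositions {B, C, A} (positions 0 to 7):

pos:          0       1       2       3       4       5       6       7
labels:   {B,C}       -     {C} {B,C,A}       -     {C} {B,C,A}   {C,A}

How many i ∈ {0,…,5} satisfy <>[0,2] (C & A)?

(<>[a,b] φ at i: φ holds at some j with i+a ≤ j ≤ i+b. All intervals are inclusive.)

Evaluate at each i in [0,5]:
  i=0: ✗ (none in [0,2])
  i=1: ✓ (witness j=3)
  i=2: ✓ (witness j=3)
  i=3: ✓ (witness j=3)
  i=4: ✓ (witness j=6)
  i=5: ✓ (witness j=6)
Positions where it holds: {1, 2, 3, 4, 5} → 5.

5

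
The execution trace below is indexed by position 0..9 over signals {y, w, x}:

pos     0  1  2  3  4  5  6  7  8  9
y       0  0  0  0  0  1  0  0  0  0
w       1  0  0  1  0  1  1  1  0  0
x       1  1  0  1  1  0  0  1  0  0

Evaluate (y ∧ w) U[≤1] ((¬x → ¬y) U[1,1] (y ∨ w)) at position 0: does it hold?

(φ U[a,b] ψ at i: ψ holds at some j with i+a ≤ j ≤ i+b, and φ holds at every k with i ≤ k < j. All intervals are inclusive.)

Does not hold

Need some j in [0,1] with ((¬x → ¬y) U[1,1] (y ∨ w)), and (y ∧ w) at every k in [0,j-1].
  j=0: ((¬x → ¬y) U[1,1] (y ∨ w)) — fails.
  j=1: ((¬x → ¬y) U[1,1] (y ∨ w)) — fails.
No j in the window works → until fails.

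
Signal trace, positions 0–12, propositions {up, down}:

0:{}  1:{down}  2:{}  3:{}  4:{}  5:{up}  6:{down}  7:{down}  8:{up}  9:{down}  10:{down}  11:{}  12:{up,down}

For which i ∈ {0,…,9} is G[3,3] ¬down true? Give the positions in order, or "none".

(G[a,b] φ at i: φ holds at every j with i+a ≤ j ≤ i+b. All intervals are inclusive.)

0, 1, 2, 5, 8

Evaluate at each i in [0,9]:
  i=0: ✓ (all of [3,3])
  i=1: ✓ (all of [4,4])
  i=2: ✓ (all of [5,5])
  i=3: ✗ (fails at j=6)
  i=4: ✗ (fails at j=7)
  i=5: ✓ (all of [8,8])
  i=6: ✗ (fails at j=9)
  i=7: ✗ (fails at j=10)
  i=8: ✓ (all of [11,11])
  i=9: ✗ (fails at j=12)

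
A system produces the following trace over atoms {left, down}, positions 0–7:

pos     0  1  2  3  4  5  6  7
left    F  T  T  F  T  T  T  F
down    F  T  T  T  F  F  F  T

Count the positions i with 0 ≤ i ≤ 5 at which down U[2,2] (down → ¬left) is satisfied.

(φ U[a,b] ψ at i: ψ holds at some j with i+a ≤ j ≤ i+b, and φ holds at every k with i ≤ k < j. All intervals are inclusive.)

2

Evaluate at each i in [0,5]:
  i=0: ✗ (no rhs in [2,2])
  i=1: ✓ (rhs at j=3; lhs holds on [1,2])
  i=2: ✓ (rhs at j=4; lhs holds on [2,3])
  i=3: ✗ (lhs fails at k=4 before rhs at j=5)
  i=4: ✗ (lhs fails at k=4 before rhs at j=6)
  i=5: ✗ (lhs fails at k=5 before rhs at j=7)
Positions where it holds: {1, 2} → 2.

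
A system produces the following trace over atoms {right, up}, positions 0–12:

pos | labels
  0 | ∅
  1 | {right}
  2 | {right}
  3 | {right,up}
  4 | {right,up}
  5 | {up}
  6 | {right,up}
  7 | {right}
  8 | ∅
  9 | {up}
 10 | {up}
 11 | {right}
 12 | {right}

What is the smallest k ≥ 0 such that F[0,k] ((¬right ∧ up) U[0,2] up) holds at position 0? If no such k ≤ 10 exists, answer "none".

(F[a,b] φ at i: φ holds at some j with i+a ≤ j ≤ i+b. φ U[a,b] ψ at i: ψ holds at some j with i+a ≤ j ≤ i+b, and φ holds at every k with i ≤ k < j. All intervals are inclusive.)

3

Scan j = 0,1,… for ((¬right ∧ up) U[0,2] up):
  j=0: fails
  j=1: fails
  j=2: fails
  j=3: holds
First hit at j=3, so smallest k = 3-0 = 3.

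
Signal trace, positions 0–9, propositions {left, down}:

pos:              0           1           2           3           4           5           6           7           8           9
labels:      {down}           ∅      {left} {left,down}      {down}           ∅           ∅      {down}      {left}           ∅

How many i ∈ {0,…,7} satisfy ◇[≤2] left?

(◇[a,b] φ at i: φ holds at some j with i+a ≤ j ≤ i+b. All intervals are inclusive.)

Evaluate at each i in [0,7]:
  i=0: ✓ (witness j=2)
  i=1: ✓ (witness j=2)
  i=2: ✓ (witness j=2)
  i=3: ✓ (witness j=3)
  i=4: ✗ (none in [4,6])
  i=5: ✗ (none in [5,7])
  i=6: ✓ (witness j=8)
  i=7: ✓ (witness j=8)
Positions where it holds: {0, 1, 2, 3, 6, 7} → 6.

6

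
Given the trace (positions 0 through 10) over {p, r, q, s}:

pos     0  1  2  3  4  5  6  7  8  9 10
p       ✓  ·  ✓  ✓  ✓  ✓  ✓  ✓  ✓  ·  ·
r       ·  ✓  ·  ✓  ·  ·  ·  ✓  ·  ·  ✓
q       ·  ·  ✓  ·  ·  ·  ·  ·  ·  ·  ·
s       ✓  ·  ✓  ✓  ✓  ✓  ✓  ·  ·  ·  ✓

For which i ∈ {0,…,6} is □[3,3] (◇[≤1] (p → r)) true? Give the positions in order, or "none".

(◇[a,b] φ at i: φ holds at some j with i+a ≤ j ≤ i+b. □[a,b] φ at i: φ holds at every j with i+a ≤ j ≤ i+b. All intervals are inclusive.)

0, 3, 4, 5, 6

Evaluate at each i in [0,6]:
  i=0: ✓ (all of [3,3])
  i=1: ✗ (fails at j=4)
  i=2: ✗ (fails at j=5)
  i=3: ✓ (all of [6,6])
  i=4: ✓ (all of [7,7])
  i=5: ✓ (all of [8,8])
  i=6: ✓ (all of [9,9])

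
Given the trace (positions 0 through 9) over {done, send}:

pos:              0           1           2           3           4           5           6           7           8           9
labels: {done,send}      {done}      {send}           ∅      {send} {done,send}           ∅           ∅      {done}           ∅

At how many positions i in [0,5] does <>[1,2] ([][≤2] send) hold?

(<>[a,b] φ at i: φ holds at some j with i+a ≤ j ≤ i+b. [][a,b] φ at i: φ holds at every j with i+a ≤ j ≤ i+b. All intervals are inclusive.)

0

Evaluate at each i in [0,5]:
  i=0: ✗ (none in [1,2])
  i=1: ✗ (none in [2,3])
  i=2: ✗ (none in [3,4])
  i=3: ✗ (none in [4,5])
  i=4: ✗ (none in [5,6])
  i=5: ✗ (none in [6,7])
Positions where it holds: {} → 0.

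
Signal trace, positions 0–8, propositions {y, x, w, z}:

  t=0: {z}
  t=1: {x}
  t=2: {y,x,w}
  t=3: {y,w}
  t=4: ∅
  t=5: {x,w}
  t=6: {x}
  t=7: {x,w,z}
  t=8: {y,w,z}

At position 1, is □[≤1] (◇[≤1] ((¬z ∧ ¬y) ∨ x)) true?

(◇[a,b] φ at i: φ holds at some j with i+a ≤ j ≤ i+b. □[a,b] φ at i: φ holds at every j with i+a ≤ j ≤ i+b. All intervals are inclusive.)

Check ◇[≤1] ((¬z ∧ ¬y) ∨ x) at every j in [1,2]:
  j=1: holds (witness at 1)
  j=2: holds (witness at 2)
All positions satisfy it → formula holds.

Yes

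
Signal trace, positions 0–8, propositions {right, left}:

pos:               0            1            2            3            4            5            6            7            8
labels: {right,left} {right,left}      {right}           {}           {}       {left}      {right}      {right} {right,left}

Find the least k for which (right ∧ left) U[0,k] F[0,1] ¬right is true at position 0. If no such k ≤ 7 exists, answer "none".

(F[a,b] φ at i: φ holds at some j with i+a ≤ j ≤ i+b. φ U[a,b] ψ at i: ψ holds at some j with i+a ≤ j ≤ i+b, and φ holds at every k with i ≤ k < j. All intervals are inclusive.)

2

Need earliest j ≥ 0 with F[0,1] ¬right, and (right ∧ left) at every k in [0,j-1].
  j=0: rhs fails.
  j=1: rhs fails.
  j=2: rhs holds; lhs holds on [0,1]. k = 2.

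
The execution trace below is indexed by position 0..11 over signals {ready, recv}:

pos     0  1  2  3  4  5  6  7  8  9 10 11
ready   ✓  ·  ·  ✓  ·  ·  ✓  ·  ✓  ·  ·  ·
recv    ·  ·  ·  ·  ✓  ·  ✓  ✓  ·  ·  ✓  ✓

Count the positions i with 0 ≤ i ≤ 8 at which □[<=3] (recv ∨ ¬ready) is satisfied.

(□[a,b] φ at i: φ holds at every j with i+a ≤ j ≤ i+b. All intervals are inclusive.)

Evaluate at each i in [0,8]:
  i=0: ✗ (fails at j=0)
  i=1: ✗ (fails at j=3)
  i=2: ✗ (fails at j=3)
  i=3: ✗ (fails at j=3)
  i=4: ✓ (all of [4,7])
  i=5: ✗ (fails at j=8)
  i=6: ✗ (fails at j=8)
  i=7: ✗ (fails at j=8)
  i=8: ✗ (fails at j=8)
Positions where it holds: {4} → 1.

1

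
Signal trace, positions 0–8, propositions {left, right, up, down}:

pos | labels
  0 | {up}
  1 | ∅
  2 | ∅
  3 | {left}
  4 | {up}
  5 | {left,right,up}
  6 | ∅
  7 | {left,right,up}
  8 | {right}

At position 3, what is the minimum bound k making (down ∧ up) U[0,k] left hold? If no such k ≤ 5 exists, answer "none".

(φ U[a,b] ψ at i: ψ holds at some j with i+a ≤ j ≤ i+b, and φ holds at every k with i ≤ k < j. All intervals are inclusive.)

0

Need earliest j ≥ 3 with left, and (down ∧ up) at every k in [3,j-1].
  j=3: rhs holds (empty prefix). k = 0.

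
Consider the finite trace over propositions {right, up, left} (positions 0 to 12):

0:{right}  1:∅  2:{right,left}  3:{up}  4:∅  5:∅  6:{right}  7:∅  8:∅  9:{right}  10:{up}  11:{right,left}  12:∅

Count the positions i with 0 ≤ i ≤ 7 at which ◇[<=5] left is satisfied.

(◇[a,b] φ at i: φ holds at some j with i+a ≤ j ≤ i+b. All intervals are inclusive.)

Evaluate at each i in [0,7]:
  i=0: ✓ (witness j=2)
  i=1: ✓ (witness j=2)
  i=2: ✓ (witness j=2)
  i=3: ✗ (none in [3,8])
  i=4: ✗ (none in [4,9])
  i=5: ✗ (none in [5,10])
  i=6: ✓ (witness j=11)
  i=7: ✓ (witness j=11)
Positions where it holds: {0, 1, 2, 6, 7} → 5.

5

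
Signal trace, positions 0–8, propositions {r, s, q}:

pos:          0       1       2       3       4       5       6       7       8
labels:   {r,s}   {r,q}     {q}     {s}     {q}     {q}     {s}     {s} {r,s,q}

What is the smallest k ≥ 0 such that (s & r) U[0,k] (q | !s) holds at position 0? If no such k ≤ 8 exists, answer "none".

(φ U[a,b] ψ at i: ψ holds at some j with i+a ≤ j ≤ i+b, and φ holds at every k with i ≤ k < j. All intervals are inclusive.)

Need earliest j ≥ 0 with (q | !s), and (s & r) at every k in [0,j-1].
  j=0: rhs fails.
  j=1: rhs holds; lhs holds on [0,0]. k = 1.

1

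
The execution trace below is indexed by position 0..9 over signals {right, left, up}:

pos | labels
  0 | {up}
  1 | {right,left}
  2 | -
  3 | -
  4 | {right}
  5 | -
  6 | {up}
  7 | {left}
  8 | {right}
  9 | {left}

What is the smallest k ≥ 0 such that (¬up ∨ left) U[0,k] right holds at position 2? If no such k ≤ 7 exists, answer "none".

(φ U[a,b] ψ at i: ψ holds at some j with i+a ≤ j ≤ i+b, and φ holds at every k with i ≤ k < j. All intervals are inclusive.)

2

Need earliest j ≥ 2 with right, and (¬up ∨ left) at every k in [2,j-1].
  j=2: rhs fails.
  j=3: rhs fails.
  j=4: rhs holds; lhs holds on [2,3]. k = 2.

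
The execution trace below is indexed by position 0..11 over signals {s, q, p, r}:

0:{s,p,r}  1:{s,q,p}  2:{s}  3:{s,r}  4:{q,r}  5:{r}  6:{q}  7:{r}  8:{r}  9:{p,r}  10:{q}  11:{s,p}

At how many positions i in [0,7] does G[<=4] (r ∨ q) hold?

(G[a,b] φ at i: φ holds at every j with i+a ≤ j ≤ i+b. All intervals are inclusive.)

Evaluate at each i in [0,7]:
  i=0: ✗ (fails at j=2)
  i=1: ✗ (fails at j=2)
  i=2: ✗ (fails at j=2)
  i=3: ✓ (all of [3,7])
  i=4: ✓ (all of [4,8])
  i=5: ✓ (all of [5,9])
  i=6: ✓ (all of [6,10])
  i=7: ✗ (fails at j=11)
Positions where it holds: {3, 4, 5, 6} → 4.

4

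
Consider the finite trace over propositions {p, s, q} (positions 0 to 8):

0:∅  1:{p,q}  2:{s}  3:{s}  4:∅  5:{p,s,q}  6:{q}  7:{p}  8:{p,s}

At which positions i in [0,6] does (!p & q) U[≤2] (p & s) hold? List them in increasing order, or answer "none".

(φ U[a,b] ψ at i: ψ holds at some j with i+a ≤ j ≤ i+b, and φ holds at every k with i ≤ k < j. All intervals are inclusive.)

Evaluate at each i in [0,6]:
  i=0: ✗ (no rhs in [0,2])
  i=1: ✗ (no rhs in [1,3])
  i=2: ✗ (no rhs in [2,4])
  i=3: ✗ (lhs fails at k=3 before rhs at j=5)
  i=4: ✗ (lhs fails at k=4 before rhs at j=5)
  i=5: ✓ (rhs at j=5)
  i=6: ✗ (lhs fails at k=7 before rhs at j=8)

5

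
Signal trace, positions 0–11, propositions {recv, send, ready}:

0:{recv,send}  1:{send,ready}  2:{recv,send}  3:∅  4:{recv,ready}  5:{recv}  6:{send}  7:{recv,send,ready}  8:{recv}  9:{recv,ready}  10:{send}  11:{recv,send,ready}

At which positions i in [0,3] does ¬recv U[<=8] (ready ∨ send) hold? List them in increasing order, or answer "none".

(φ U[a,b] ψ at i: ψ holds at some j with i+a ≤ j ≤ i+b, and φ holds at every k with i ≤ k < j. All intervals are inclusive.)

Evaluate at each i in [0,3]:
  i=0: ✓ (rhs at j=0)
  i=1: ✓ (rhs at j=1)
  i=2: ✓ (rhs at j=2)
  i=3: ✓ (rhs at j=4; lhs holds on [3,3])

0, 1, 2, 3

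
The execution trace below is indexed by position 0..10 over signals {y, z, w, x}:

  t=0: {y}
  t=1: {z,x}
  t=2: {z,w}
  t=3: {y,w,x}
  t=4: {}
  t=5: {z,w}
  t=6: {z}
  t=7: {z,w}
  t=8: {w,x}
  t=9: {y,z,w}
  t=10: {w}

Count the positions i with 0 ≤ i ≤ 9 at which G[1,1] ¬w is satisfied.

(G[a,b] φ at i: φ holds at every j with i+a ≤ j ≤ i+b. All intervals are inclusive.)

Evaluate at each i in [0,9]:
  i=0: ✓ (all of [1,1])
  i=1: ✗ (fails at j=2)
  i=2: ✗ (fails at j=3)
  i=3: ✓ (all of [4,4])
  i=4: ✗ (fails at j=5)
  i=5: ✓ (all of [6,6])
  i=6: ✗ (fails at j=7)
  i=7: ✗ (fails at j=8)
  i=8: ✗ (fails at j=9)
  i=9: ✗ (fails at j=10)
Positions where it holds: {0, 3, 5} → 3.

3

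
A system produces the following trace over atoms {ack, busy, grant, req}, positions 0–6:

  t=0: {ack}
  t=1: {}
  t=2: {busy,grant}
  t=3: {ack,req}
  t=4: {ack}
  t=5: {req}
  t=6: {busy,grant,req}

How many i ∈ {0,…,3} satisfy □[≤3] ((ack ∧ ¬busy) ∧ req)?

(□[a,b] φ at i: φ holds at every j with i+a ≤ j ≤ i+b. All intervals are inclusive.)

0

Evaluate at each i in [0,3]:
  i=0: ✗ (fails at j=0)
  i=1: ✗ (fails at j=1)
  i=2: ✗ (fails at j=2)
  i=3: ✗ (fails at j=4)
Positions where it holds: {} → 0.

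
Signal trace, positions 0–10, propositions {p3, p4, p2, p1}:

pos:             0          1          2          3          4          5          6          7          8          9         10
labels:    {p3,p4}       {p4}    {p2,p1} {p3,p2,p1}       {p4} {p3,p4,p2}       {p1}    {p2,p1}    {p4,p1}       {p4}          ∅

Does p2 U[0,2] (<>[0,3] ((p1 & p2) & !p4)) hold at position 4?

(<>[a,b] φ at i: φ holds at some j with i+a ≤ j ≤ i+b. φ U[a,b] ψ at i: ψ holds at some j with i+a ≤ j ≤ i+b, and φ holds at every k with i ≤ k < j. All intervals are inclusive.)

Need some j in [4,6] with <>[0,3] ((p1 & p2) & !p4), and p2 at every k in [4,j-1].
  j=4: <>[0,3] ((p1 & p2) & !p4) holds; no prefix to check → satisfied.

True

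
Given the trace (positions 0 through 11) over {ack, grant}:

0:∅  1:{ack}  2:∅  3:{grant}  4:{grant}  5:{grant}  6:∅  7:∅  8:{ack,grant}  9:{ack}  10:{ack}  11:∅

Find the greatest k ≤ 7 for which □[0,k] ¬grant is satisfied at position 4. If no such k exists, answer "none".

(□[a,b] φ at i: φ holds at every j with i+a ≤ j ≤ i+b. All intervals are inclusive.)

none

¬grant must hold from j=4 onward; find where it first fails.
  j=4: fails → no k works.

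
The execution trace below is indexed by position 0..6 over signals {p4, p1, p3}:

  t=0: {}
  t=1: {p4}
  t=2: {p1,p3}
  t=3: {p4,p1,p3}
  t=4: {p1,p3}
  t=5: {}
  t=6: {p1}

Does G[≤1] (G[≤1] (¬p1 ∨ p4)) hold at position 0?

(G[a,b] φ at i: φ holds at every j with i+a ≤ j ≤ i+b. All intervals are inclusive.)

No

Check G[≤1] (¬p1 ∨ p4) at every j in [0,1]:
  j=0: holds on [0,1]
  j=1: fails at 2
Fails at j=1 → formula fails.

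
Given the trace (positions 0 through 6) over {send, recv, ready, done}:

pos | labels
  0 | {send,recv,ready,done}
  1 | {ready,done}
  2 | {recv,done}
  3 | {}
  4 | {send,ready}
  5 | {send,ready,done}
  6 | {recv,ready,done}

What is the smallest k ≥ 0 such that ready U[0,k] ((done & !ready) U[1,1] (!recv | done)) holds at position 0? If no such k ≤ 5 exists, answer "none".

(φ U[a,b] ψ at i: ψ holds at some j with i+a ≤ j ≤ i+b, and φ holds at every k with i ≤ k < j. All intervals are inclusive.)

Need earliest j ≥ 0 with ((done & !ready) U[1,1] (!recv | done)), and ready at every k in [0,j-1].
  j=0: rhs fails.
  j=1: rhs fails.
  j=2: rhs holds; lhs holds on [0,1]. k = 2.

2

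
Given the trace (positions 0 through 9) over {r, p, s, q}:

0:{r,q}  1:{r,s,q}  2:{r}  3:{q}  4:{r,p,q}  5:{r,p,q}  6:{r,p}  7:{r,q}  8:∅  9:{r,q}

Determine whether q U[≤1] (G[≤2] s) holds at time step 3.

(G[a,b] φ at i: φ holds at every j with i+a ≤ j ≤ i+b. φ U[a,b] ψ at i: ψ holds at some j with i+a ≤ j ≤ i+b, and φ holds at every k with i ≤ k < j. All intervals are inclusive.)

Need some j in [3,4] with G[≤2] s, and q at every k in [3,j-1].
  j=3: G[≤2] s — fails at 3.
  j=4: G[≤2] s — fails at 4.
No j in the window works → until fails.

Does not hold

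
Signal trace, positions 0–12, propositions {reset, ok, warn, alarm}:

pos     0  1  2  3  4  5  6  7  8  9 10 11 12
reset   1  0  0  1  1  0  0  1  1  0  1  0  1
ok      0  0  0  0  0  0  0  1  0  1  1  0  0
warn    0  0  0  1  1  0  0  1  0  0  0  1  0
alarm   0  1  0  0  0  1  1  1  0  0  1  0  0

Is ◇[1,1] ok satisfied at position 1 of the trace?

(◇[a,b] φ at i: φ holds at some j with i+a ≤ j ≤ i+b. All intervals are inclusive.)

No

Check ok at each j in [2,2]:
  j=2: false
No position in the window satisfies it → formula fails.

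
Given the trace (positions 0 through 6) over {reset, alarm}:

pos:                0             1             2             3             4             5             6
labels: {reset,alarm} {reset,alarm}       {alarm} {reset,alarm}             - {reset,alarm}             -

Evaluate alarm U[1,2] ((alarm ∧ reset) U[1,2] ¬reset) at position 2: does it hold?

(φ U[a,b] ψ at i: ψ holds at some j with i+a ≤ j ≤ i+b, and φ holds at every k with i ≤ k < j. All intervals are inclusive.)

Holds

Need some j in [3,4] with ((alarm ∧ reset) U[1,2] ¬reset), and alarm at every k in [2,j-1].
  j=3: ((alarm ∧ reset) U[1,2] ¬reset) holds; alarm holds at every k in [2,2] → satisfied.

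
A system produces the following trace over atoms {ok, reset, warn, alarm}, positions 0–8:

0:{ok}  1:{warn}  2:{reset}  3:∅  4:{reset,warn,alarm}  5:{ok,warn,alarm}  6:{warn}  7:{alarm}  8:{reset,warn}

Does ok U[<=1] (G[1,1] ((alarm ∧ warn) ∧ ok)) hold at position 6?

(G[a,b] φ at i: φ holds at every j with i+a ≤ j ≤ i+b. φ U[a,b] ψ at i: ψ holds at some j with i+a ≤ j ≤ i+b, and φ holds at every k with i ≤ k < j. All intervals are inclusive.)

Need some j in [6,7] with G[1,1] ((alarm ∧ warn) ∧ ok), and ok at every k in [6,j-1].
  j=6: G[1,1] ((alarm ∧ warn) ∧ ok) — fails at 7.
  j=7: G[1,1] ((alarm ∧ warn) ∧ ok) — fails at 8.
No j in the window works → until fails.

Does not hold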